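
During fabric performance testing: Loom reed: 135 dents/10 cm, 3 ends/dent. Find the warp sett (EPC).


Formula: EPC = (dents per 10 cm * ends per dent) / 10
Step 1: Total ends per 10 cm = 135 * 3 = 405
Step 2: EPC = 405 / 10 = 40.5 ends/cm

40.5 ends/cm


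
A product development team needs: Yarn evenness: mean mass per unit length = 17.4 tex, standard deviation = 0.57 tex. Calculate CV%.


Formula: CV% = (standard deviation / mean) * 100
Step 1: Ratio = 0.57 / 17.4 = 0.032759
Step 2: CV% = 0.032759 * 100 = 3.2759% ≈ 3.3%

3.3%


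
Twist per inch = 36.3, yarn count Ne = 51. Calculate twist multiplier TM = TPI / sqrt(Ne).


Formula: TM = TPI / sqrt(Ne)
Step 1: sqrt(Ne) = sqrt(51) = 7.1414
Step 2: TM = 36.3 / 7.1414 = 5.08

5.08 TM


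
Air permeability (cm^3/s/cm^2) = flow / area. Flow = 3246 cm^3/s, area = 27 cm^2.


Formula: Air Permeability = Airflow / Test Area
AP = 3246 cm^3/s / 27 cm^2
AP = 120.2 cm^3/s/cm^2

120.2 cm^3/s/cm^2


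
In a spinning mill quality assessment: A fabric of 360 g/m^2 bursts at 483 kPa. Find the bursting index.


Formula: Bursting Index = Bursting Strength / Fabric GSM
BI = 483 kPa / 360 g/m^2
BI = 1.342 kPa/(g/m^2)

1.342 kPa/(g/m^2)


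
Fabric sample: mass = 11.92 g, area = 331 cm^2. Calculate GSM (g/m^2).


Formula: GSM = mass_g / area_m2
Step 1: Convert area: 331 cm^2 = 331 / 10000 = 0.0331 m^2
Step 2: GSM = 11.92 g / 0.0331 m^2 = 360.1 g/m^2

360.1 g/m^2


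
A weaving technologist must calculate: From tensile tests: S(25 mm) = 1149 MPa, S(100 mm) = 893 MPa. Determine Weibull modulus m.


Formula: m = ln(L1/L2) / ln(S2/S1)
Step 1: ln(L1/L2) = ln(25/100) = -1.38629
Step 2: S2/S1 = 893/1149 = 0.7772
Step 3: ln(S2/S1) = ln(0.7772) = -0.25206
Step 4: m = -1.38629 / -0.25206 = 5.50

5.50 (Weibull m)


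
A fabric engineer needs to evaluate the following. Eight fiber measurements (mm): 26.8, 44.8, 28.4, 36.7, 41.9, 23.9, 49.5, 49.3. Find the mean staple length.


Formula: Mean = sum of lengths / count
Sum = 26.8 + 44.8 + 28.4 + 36.7 + 41.9 + 23.9 + 49.5 + 49.3
Sum = 301.3 mm
Mean = 301.3 / 8 = 37.66 mm

37.66 mm


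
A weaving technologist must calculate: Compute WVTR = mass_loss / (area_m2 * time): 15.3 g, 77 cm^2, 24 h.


Formula: WVTR = mass_loss / (area * time)
Step 1: Convert area: 77 cm^2 = 0.0077 m^2
Step 2: WVTR = 15.3 g / (0.0077 m^2 * 24 h)
Step 3: WVTR = 15.3 / 0.1848 = 82.8 g/m^2/h

82.8 g/m^2/h


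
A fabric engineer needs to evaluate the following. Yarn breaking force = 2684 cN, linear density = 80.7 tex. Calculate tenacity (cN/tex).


Formula: Tenacity = Breaking force / Linear density
Tenacity = 2684 cN / 80.7 tex
Tenacity = 33.26 cN/tex

33.26 cN/tex


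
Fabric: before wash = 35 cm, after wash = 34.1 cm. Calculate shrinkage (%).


Formula: Shrinkage% = ((L_before - L_after) / L_before) * 100
Step 1: Shrinkage = 35 - 34.1 = 0.9 cm
Step 2: Shrinkage% = (0.9 / 35) * 100
Step 3: Shrinkage% = 0.025714 * 100 = 2.5714% ≈ 2.6%

2.6%


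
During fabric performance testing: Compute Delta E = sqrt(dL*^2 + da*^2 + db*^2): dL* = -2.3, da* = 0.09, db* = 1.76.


Formula: Delta E = sqrt(dL*^2 + da*^2 + db*^2)
Step 1: dL*^2 = (-2.3)^2 = 5.29
Step 2: da*^2 = 0.09^2 = 0.0081
Step 3: db*^2 = 1.76^2 = 3.0976
Step 4: Sum = 5.29 + 0.0081 + 3.0976 = 8.3957
Step 5: Delta E = sqrt(8.3957) = 2.9

2.9 Delta E


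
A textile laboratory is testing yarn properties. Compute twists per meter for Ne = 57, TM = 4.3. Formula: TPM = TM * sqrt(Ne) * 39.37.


Formula: TPM = TM * sqrt(Ne) * 39.37
Step 1: sqrt(Ne) = sqrt(57) = 7.5498
Step 2: TM * sqrt(Ne) = 4.3 * 7.5498 = 32.4641
Step 3: TPM = 32.4641 * 39.37 = 1278 twists/m

1278 twists/m


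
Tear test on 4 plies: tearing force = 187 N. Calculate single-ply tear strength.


Formula: Per-ply strength = Total force / Number of plies
Per-ply = 187 N / 4
Per-ply = 46.75 N

46.75 N


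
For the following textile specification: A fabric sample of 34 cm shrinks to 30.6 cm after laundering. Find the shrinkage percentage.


Formula: Shrinkage% = ((L_before - L_after) / L_before) * 100
Step 1: Shrinkage = 34 - 30.6 = 3.4 cm
Step 2: Shrinkage% = (3.4 / 34) * 100
Step 3: Shrinkage% = 0.1 * 100 = 10.0%

10.0%


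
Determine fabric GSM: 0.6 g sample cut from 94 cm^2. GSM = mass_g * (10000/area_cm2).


Formula: GSM = mass_g / area_m2
Step 1: Convert area: 94 cm^2 = 94 / 10000 = 0.0094 m^2
Step 2: GSM = 0.6 g / 0.0094 m^2 = 63.8 g/m^2

63.8 g/m^2


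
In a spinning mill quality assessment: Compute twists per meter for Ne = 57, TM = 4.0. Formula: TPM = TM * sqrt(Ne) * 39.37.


Formula: TPM = TM * sqrt(Ne) * 39.37
Step 1: sqrt(Ne) = sqrt(57) = 7.5498
Step 2: TM * sqrt(Ne) = 4.0 * 7.5498 = 30.1992
Step 3: TPM = 30.1992 * 39.37 = 1189 twists/m

1189 twists/m


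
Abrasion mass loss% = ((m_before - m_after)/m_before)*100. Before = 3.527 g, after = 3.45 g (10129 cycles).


Formula: Mass loss% = ((m_before - m_after) / m_before) * 100
Step 1: Mass loss = 3.527 - 3.45 = 0.077 g
Step 2: Ratio = 0.077 / 3.527 = 0.0218316
Step 3: Mass loss% = 0.0218316 * 100 = 2.18316% ≈ 2.18%

2.18%


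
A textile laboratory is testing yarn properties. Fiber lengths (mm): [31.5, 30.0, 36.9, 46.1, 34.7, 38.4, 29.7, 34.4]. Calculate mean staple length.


Formula: Mean = sum of lengths / count
Sum = 31.5 + 30.0 + 36.9 + 46.1 + 34.7 + 38.4 + 29.7 + 34.4
Sum = 281.7 mm
Mean = 281.7 / 8 = 35.21 mm

35.21 mm


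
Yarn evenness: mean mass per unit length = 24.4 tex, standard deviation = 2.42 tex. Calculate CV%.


Formula: CV% = (standard deviation / mean) * 100
Step 1: Ratio = 2.42 / 24.4 = 0.09918
Step 2: CV% = 0.09918 * 100 = 9.918% ≈ 9.9%

9.9%


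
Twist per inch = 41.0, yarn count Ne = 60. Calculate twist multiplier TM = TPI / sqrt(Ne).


Formula: TM = TPI / sqrt(Ne)
Step 1: sqrt(Ne) = sqrt(60) = 7.746
Step 2: TM = 41.0 / 7.746 = 5.29

5.29 TM


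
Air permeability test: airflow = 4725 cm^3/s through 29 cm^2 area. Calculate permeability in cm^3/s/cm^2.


Formula: Air Permeability = Airflow / Test Area
AP = 4725 cm^3/s / 29 cm^2
AP = 162.9 cm^3/s/cm^2

162.9 cm^3/s/cm^2


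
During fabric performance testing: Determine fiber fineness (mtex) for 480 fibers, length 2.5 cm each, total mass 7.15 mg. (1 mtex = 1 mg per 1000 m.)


Formula: fineness (mtex) = mass (mg) / total length (km) = (mass_mg / total_length_m) * 1000
Step 1: Convert fiber length: 2.5 cm = 0.025 m
Step 2: Total fiber length = 480 * 0.025 = 12.0 m
Step 3: Linear density = 7.15 mg / 12.0 m = 0.5958 mg/m
Step 4: fineness = 0.5958 * 1000 = 595.8 mtex

595.8 mtex


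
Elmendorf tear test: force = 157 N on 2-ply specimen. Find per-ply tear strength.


Formula: Per-ply strength = Total force / Number of plies
Per-ply = 157 N / 2
Per-ply = 78.5 N

78.5 N


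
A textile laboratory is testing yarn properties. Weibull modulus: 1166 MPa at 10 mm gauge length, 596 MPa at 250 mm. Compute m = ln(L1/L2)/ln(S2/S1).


Formula: m = ln(L1/L2) / ln(S2/S1)
Step 1: ln(L1/L2) = ln(10/250) = -3.21888
Step 2: S2/S1 = 596/1166 = 0.51115
Step 3: ln(S2/S1) = ln(0.51115) = -0.67109
Step 4: m = -3.21888 / -0.67109 = 4.80

4.80 (Weibull m)


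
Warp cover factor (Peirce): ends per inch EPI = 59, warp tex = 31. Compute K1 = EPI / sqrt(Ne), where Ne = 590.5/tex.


Formula: K1 = EPI / sqrt(Ne), with Ne = 590.5 / tex_warp
Step 1: Ne = 590.5 / 31 = 19.048
Step 2: sqrt(Ne) = sqrt(19.048) = 4.3644
Step 3: K1 = 59 / 4.3644 = 13.5

13.5


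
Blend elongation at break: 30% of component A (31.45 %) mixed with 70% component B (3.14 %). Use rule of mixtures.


Formula: Blend property = (fraction_A * property_A) + (fraction_B * property_B)
Step 1: Contribution A = 30/100 * 31.45 % = 9.435 %
Step 2: Contribution B = 70/100 * 3.14 % = 2.198 %
Step 3: Blend elongation at break = 9.435 + 2.198 = 11.633 %

11.633 %


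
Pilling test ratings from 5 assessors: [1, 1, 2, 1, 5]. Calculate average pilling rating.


Formula: Mean = sum / count
Sum = 1 + 1 + 2 + 1 + 5 = 10
Mean = 10 / 5 = 2.0

2.0


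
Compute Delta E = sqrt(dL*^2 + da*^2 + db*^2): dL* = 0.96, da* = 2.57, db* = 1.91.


Formula: Delta E = sqrt(dL*^2 + da*^2 + db*^2)
Step 1: dL*^2 = 0.96^2 = 0.9216
Step 2: da*^2 = 2.57^2 = 6.6049
Step 3: db*^2 = 1.91^2 = 3.6481
Step 4: Sum = 0.9216 + 6.6049 + 3.6481 = 11.1746
Step 5: Delta E = sqrt(11.1746) = 3.34

3.34 Delta E


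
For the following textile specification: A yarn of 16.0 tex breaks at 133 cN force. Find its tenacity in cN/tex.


Formula: Tenacity = Breaking force / Linear density
Tenacity = 133 cN / 16.0 tex
Tenacity = 8.31 cN/tex

8.31 cN/tex


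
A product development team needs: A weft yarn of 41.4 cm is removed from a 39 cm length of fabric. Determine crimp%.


Formula: Crimp% = ((L_yarn - L_fabric) / L_fabric) * 100
Step 1: Extension = 41.4 - 39 = 2.4 cm
Step 2: Crimp% = (2.4 / 39) * 100
Step 3: Crimp% = 0.061538 * 100 = 6.1538% ≈ 6.2%

6.2%


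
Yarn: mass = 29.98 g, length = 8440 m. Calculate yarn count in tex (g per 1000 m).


Formula: Tex = (mass_g / length_m) * 1000
Substituting: Tex = (29.98 / 8440) * 1000
Intermediate: 29.98 / 8440 = 0.00355213 g/m
Tex = 0.00355213 * 1000 = 3.55 tex

3.55 tex


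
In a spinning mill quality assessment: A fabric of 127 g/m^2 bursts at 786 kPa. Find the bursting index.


Formula: Bursting Index = Bursting Strength / Fabric GSM
BI = 786 kPa / 127 g/m^2
BI = 6.189 kPa/(g/m^2)

6.189 kPa/(g/m^2)


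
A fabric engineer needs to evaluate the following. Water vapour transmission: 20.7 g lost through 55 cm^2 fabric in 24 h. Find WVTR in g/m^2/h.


Formula: WVTR = mass_loss / (area * time)
Step 1: Convert area: 55 cm^2 = 0.0055 m^2
Step 2: WVTR = 20.7 g / (0.0055 m^2 * 24 h)
Step 3: WVTR = 20.7 / 0.132 = 156.8 g/m^2/h

156.8 g/m^2/h


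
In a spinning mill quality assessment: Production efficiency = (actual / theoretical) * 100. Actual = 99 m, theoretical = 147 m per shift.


Formula: Efficiency% = (Actual output / Theoretical output) * 100
Efficiency% = (99 / 147) * 100
Efficiency% = 0.673469 * 100 = 67.3469% ≈ 67.3%

67.3%


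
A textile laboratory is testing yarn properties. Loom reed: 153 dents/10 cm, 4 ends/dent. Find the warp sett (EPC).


Formula: EPC = (dents per 10 cm * ends per dent) / 10
Step 1: Total ends per 10 cm = 153 * 4 = 612
Step 2: EPC = 612 / 10 = 61.2 ends/cm

61.2 ends/cm


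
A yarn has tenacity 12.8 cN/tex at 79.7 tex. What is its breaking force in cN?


Formula: Breaking force = Tenacity * Linear density
F = 12.8 cN/tex * 79.7 tex
F = 1020.16 cN

1020.16 cN


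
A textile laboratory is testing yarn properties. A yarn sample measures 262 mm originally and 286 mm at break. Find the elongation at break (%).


Formula: Elongation (%) = ((L_break - L0) / L0) * 100
Step 1: Extension = 286 - 262 = 24 mm
Step 2: Elongation = (24 / 262) * 100
Step 3: Elongation = 0.091603 * 100 = 9.1603% ≈ 9.2%

9.2%


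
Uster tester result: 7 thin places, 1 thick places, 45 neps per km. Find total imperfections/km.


Formula: Total = thin places + thick places + neps
Total = 7 + 1 + 45
Total = 53 imperfections/km

53 imperfections/km


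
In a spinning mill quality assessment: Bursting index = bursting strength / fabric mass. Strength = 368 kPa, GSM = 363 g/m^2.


Formula: Bursting Index = Bursting Strength / Fabric GSM
BI = 368 kPa / 363 g/m^2
BI = 1.014 kPa/(g/m^2)

1.014 kPa/(g/m^2)


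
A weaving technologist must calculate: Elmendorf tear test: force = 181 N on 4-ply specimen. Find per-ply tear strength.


Formula: Per-ply strength = Total force / Number of plies
Per-ply = 181 N / 4
Per-ply = 45.25 N

45.25 N


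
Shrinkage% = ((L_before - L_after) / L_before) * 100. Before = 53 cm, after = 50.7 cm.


Formula: Shrinkage% = ((L_before - L_after) / L_before) * 100
Step 1: Shrinkage = 53 - 50.7 = 2.3 cm
Step 2: Shrinkage% = (2.3 / 53) * 100
Step 3: Shrinkage% = 0.043396 * 100 = 4.3396% ≈ 4.3%

4.3%


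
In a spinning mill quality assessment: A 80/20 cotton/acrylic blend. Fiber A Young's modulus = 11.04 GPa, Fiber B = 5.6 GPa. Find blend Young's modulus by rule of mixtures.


Formula: Blend property = (fraction_A * property_A) + (fraction_B * property_B)
Step 1: Contribution A = 80/100 * 11.04 GPa = 8.832 GPa
Step 2: Contribution B = 20/100 * 5.6 GPa = 1.12 GPa
Step 3: Blend Young's modulus = 8.832 + 1.12 = 9.952 GPa

9.952 GPa


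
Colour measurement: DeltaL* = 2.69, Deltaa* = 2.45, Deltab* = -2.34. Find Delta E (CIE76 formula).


Formula: Delta E = sqrt(dL*^2 + da*^2 + db*^2)
Step 1: dL*^2 = 2.69^2 = 7.2361
Step 2: da*^2 = 2.45^2 = 6.0025
Step 3: db*^2 = (-2.34)^2 = 5.4756
Step 4: Sum = 7.2361 + 6.0025 + 5.4756 = 18.7142
Step 5: Delta E = sqrt(18.7142) = 4.33

4.33 Delta E


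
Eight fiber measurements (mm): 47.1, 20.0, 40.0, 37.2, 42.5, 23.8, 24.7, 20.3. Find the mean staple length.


Formula: Mean = sum of lengths / count
Sum = 47.1 + 20.0 + 40.0 + 37.2 + 42.5 + 23.8 + 24.7 + 20.3
Sum = 255.6 mm
Mean = 255.6 / 8 = 31.95 mm

31.95 mm


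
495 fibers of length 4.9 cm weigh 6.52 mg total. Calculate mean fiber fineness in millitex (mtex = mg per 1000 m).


Formula: fineness (mtex) = mass (mg) / total length (km) = (mass_mg / total_length_m) * 1000
Step 1: Convert fiber length: 4.9 cm = 0.049 m
Step 2: Total fiber length = 495 * 0.049 = 24.255 m
Step 3: Linear density = 6.52 mg / 24.255 m = 0.2688 mg/m
Step 4: fineness = 0.2688 * 1000 = 268.8 mtex

268.8 mtex


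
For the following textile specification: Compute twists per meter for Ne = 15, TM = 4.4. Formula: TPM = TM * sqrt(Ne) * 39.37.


Formula: TPM = TM * sqrt(Ne) * 39.37
Step 1: sqrt(Ne) = sqrt(15) = 3.873
Step 2: TM * sqrt(Ne) = 4.4 * 3.873 = 17.0412
Step 3: TPM = 17.0412 * 39.37 = 671 twists/m

671 twists/m


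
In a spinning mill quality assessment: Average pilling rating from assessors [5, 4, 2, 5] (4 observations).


Formula: Mean = sum / count
Sum = 5 + 4 + 2 + 5 = 16
Mean = 16 / 4 = 4.0

4.0


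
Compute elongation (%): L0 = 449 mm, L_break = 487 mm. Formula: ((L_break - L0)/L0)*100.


Formula: Elongation (%) = ((L_break - L0) / L0) * 100
Step 1: Extension = 487 - 449 = 38 mm
Step 2: Elongation = (38 / 449) * 100
Step 3: Elongation = 0.084633 * 100 = 8.4633% ≈ 8.5%

8.5%


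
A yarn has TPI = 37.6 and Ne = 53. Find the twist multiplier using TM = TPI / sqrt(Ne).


Formula: TM = TPI / sqrt(Ne)
Step 1: sqrt(Ne) = sqrt(53) = 7.2801
Step 2: TM = 37.6 / 7.2801 = 5.16

5.16 TM


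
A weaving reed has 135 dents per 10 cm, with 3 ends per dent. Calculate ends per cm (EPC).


Formula: EPC = (dents per 10 cm * ends per dent) / 10
Step 1: Total ends per 10 cm = 135 * 3 = 405
Step 2: EPC = 405 / 10 = 40.5 ends/cm

40.5 ends/cm


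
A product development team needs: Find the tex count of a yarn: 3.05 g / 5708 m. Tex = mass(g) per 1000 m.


Formula: Tex = (mass_g / length_m) * 1000
Substituting: Tex = (3.05 / 5708) * 1000
Intermediate: 3.05 / 5708 = 0.00053434 g/m
Tex = 0.00053434 * 1000 = 0.53 tex

0.53 tex


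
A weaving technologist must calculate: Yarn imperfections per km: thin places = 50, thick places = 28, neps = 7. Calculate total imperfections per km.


Formula: Total = thin places + thick places + neps
Total = 50 + 28 + 7
Total = 85 imperfections/km

85 imperfections/km


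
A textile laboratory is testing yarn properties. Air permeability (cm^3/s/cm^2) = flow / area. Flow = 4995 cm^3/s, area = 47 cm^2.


Formula: Air Permeability = Airflow / Test Area
AP = 4995 cm^3/s / 47 cm^2
AP = 106.3 cm^3/s/cm^2

106.3 cm^3/s/cm^2


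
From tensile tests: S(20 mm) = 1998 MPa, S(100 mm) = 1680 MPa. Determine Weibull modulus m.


Formula: m = ln(L1/L2) / ln(S2/S1)
Step 1: ln(L1/L2) = ln(20/100) = -1.60944
Step 2: S2/S1 = 1680/1998 = 0.84084
Step 3: ln(S2/S1) = ln(0.84084) = -0.17335
Step 4: m = -1.60944 / -0.17335 = 9.28

9.28 (Weibull m)


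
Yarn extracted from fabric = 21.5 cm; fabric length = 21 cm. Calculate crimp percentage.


Formula: Crimp% = ((L_yarn - L_fabric) / L_fabric) * 100
Step 1: Extension = 21.5 - 21 = 0.5 cm
Step 2: Crimp% = (0.5 / 21) * 100
Step 3: Crimp% = 0.02381 * 100 = 2.381% ≈ 2.4%

2.4%


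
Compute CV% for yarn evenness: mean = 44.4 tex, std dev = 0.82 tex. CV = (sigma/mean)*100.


Formula: CV% = (standard deviation / mean) * 100
Step 1: Ratio = 0.82 / 44.4 = 0.018468
Step 2: CV% = 0.018468 * 100 = 1.8468% ≈ 1.8%

1.8%


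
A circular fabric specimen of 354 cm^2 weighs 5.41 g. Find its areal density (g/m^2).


Formula: GSM = mass_g / area_m2
Step 1: Convert area: 354 cm^2 = 354 / 10000 = 0.0354 m^2
Step 2: GSM = 5.41 g / 0.0354 m^2 = 152.8 g/m^2

152.8 g/m^2


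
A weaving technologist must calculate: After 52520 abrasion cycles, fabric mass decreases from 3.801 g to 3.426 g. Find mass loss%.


Formula: Mass loss% = ((m_before - m_after) / m_before) * 100
Step 1: Mass loss = 3.801 - 3.426 = 0.375 g
Step 2: Ratio = 0.375 / 3.801 = 0.0986582
Step 3: Mass loss% = 0.0986582 * 100 = 9.86582% ≈ 9.87%

9.87%


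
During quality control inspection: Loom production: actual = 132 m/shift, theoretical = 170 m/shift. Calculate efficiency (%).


Formula: Efficiency% = (Actual output / Theoretical output) * 100
Efficiency% = (132 / 170) * 100
Efficiency% = 0.776471 * 100 = 77.6471% ≈ 77.6%

77.6%


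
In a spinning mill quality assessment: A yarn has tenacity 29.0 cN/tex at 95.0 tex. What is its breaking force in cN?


Formula: Breaking force = Tenacity * Linear density
F = 29.0 cN/tex * 95.0 tex
F = 2755.00 cN

2755.00 cN


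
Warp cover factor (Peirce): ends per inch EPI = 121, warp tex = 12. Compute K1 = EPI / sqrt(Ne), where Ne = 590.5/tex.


Formula: K1 = EPI / sqrt(Ne), with Ne = 590.5 / tex_warp
Step 1: Ne = 590.5 / 12 = 49.208
Step 2: sqrt(Ne) = sqrt(49.208) = 7.0148
Step 3: K1 = 121 / 7.0148 = 17.2

17.2


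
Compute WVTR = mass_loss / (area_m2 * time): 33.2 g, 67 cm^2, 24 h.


Formula: WVTR = mass_loss / (area * time)
Step 1: Convert area: 67 cm^2 = 0.0067 m^2
Step 2: WVTR = 33.2 g / (0.0067 m^2 * 24 h)
Step 3: WVTR = 33.2 / 0.1608 = 206.5 g/m^2/h

206.5 g/m^2/h


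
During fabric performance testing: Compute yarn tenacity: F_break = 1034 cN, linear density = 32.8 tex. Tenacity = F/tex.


Formula: Tenacity = Breaking force / Linear density
Tenacity = 1034 cN / 32.8 tex
Tenacity = 31.52 cN/tex

31.52 cN/tex


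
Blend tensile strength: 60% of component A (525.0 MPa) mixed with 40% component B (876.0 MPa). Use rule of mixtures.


Formula: Blend property = (fraction_A * property_A) + (fraction_B * property_B)
Step 1: Contribution A = 60/100 * 525.0 MPa = 315.0 MPa
Step 2: Contribution B = 40/100 * 876.0 MPa = 350.4 MPa
Step 3: Blend tensile strength = 315.0 + 350.4 = 665.4 MPa

665.4 MPa


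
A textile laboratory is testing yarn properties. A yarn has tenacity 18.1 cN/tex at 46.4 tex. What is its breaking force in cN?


Formula: Breaking force = Tenacity * Linear density
F = 18.1 cN/tex * 46.4 tex
F = 839.84 cN

839.84 cN


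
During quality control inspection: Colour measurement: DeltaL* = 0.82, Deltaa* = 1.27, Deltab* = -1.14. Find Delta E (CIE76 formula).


Formula: Delta E = sqrt(dL*^2 + da*^2 + db*^2)
Step 1: dL*^2 = 0.82^2 = 0.6724
Step 2: da*^2 = 1.27^2 = 1.6129
Step 3: db*^2 = (-1.14)^2 = 1.2996
Step 4: Sum = 0.6724 + 1.6129 + 1.2996 = 3.5849
Step 5: Delta E = sqrt(3.5849) = 1.89

1.89 Delta E


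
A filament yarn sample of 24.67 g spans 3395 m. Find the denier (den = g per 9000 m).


Formula: den = (mass_g / length_m) * 9000
Substituting: den = (24.67 / 3395) * 9000
Intermediate: 24.67 / 3395 = 0.00726657 g/m
den = 0.00726657 * 9000 = 65.4 denier

65.4 denier


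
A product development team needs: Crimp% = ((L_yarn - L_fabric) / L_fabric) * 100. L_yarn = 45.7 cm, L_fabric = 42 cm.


Formula: Crimp% = ((L_yarn - L_fabric) / L_fabric) * 100
Step 1: Extension = 45.7 - 42 = 3.7 cm
Step 2: Crimp% = (3.7 / 42) * 100
Step 3: Crimp% = 0.088095 * 100 = 8.8095% ≈ 8.8%

8.8%


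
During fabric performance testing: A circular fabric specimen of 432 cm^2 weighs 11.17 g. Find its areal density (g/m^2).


Formula: GSM = mass_g / area_m2
Step 1: Convert area: 432 cm^2 = 432 / 10000 = 0.0432 m^2
Step 2: GSM = 11.17 g / 0.0432 m^2 = 258.6 g/m^2

258.6 g/m^2


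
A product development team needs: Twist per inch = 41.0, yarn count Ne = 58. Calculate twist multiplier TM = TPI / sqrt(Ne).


Formula: TM = TPI / sqrt(Ne)
Step 1: sqrt(Ne) = sqrt(58) = 7.6158
Step 2: TM = 41.0 / 7.6158 = 5.38

5.38 TM


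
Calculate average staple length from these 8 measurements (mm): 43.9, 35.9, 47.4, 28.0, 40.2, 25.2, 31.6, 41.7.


Formula: Mean = sum of lengths / count
Sum = 43.9 + 35.9 + 47.4 + 28.0 + 40.2 + 25.2 + 31.6 + 41.7
Sum = 293.9 mm
Mean = 293.9 / 8 = 36.74 mm

36.74 mm


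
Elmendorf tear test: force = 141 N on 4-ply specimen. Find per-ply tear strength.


Formula: Per-ply strength = Total force / Number of plies
Per-ply = 141 N / 4
Per-ply = 35.25 N

35.25 N


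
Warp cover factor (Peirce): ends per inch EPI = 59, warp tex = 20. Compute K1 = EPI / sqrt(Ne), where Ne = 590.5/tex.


Formula: K1 = EPI / sqrt(Ne), with Ne = 590.5 / tex_warp
Step 1: Ne = 590.5 / 20 = 29.525
Step 2: sqrt(Ne) = sqrt(29.525) = 5.4337
Step 3: K1 = 59 / 5.4337 = 10.9

10.9


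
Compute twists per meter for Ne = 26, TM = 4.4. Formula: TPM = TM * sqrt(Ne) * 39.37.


Formula: TPM = TM * sqrt(Ne) * 39.37
Step 1: sqrt(Ne) = sqrt(26) = 5.099
Step 2: TM * sqrt(Ne) = 4.4 * 5.099 = 22.4356
Step 3: TPM = 22.4356 * 39.37 = 883 twists/m

883 twists/m


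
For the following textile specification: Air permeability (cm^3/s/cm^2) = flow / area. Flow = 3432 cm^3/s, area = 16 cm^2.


Formula: Air Permeability = Airflow / Test Area
AP = 3432 cm^3/s / 16 cm^2
AP = 214.5 cm^3/s/cm^2

214.5 cm^3/s/cm^2


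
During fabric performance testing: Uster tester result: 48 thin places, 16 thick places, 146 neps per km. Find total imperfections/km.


Formula: Total = thin places + thick places + neps
Total = 48 + 16 + 146
Total = 210 imperfections/km

210 imperfections/km


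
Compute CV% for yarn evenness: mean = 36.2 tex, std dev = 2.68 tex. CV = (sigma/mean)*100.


Formula: CV% = (standard deviation / mean) * 100
Step 1: Ratio = 2.68 / 36.2 = 0.074033
Step 2: CV% = 0.074033 * 100 = 7.4033% ≈ 7.4%

7.4%


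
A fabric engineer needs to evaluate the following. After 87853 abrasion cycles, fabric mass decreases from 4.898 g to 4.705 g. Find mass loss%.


Formula: Mass loss% = ((m_before - m_after) / m_before) * 100
Step 1: Mass loss = 4.898 - 4.705 = 0.193 g
Step 2: Ratio = 0.193 / 4.898 = 0.0394038
Step 3: Mass loss% = 0.0394038 * 100 = 3.94038% ≈ 3.94%

3.94%


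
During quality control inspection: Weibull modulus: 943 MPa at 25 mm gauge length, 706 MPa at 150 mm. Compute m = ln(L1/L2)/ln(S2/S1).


Formula: m = ln(L1/L2) / ln(S2/S1)
Step 1: ln(L1/L2) = ln(25/150) = -1.79176
Step 2: S2/S1 = 706/943 = 0.74867
Step 3: ln(S2/S1) = ln(0.74867) = -0.28946
Step 4: m = -1.79176 / -0.28946 = 6.19

6.19 (Weibull m)


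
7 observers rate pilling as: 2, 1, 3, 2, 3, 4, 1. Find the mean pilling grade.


Formula: Mean = sum / count
Sum = 2 + 1 + 3 + 2 + 3 + 4 + 1 = 16
Mean = 16 / 7 = 2.3

2.3


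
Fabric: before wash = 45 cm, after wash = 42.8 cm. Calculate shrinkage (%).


Formula: Shrinkage% = ((L_before - L_after) / L_before) * 100
Step 1: Shrinkage = 45 - 42.8 = 2.2 cm
Step 2: Shrinkage% = (2.2 / 45) * 100
Step 3: Shrinkage% = 0.048889 * 100 = 4.8889% ≈ 4.9%

4.9%


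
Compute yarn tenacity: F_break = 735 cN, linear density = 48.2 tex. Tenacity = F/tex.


Formula: Tenacity = Breaking force / Linear density
Tenacity = 735 cN / 48.2 tex
Tenacity = 15.25 cN/tex

15.25 cN/tex


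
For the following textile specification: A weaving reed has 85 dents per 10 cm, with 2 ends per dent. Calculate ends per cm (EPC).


Formula: EPC = (dents per 10 cm * ends per dent) / 10
Step 1: Total ends per 10 cm = 85 * 2 = 170
Step 2: EPC = 170 / 10 = 17.0 ends/cm

17.0 ends/cm


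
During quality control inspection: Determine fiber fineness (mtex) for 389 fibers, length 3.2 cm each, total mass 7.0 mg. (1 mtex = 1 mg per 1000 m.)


Formula: fineness (mtex) = mass (mg) / total length (km) = (mass_mg / total_length_m) * 1000
Step 1: Convert fiber length: 3.2 cm = 0.032 m
Step 2: Total fiber length = 389 * 0.032 = 12.448 m
Step 3: Linear density = 7.0 mg / 12.448 m = 0.5623 mg/m
Step 4: fineness = 0.5623 * 1000 = 562.3 mtex

562.3 mtex


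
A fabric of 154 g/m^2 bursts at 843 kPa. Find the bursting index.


Formula: Bursting Index = Bursting Strength / Fabric GSM
BI = 843 kPa / 154 g/m^2
BI = 5.474 kPa/(g/m^2)

5.474 kPa/(g/m^2)


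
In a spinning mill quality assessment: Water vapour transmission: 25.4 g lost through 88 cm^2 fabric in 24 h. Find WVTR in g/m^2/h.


Formula: WVTR = mass_loss / (area * time)
Step 1: Convert area: 88 cm^2 = 0.0088 m^2
Step 2: WVTR = 25.4 g / (0.0088 m^2 * 24 h)
Step 3: WVTR = 25.4 / 0.2112 = 120.3 g/m^2/h

120.3 g/m^2/h


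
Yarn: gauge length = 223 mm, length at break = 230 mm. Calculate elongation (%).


Formula: Elongation (%) = ((L_break - L0) / L0) * 100
Step 1: Extension = 230 - 223 = 7 mm
Step 2: Elongation = (7 / 223) * 100
Step 3: Elongation = 0.03139 * 100 = 3.139% ≈ 3.1%

3.1%


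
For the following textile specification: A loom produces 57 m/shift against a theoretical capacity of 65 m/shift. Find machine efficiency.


Formula: Efficiency% = (Actual output / Theoretical output) * 100
Efficiency% = (57 / 65) * 100
Efficiency% = 0.876923 * 100 = 87.6923% ≈ 87.7%

87.7%


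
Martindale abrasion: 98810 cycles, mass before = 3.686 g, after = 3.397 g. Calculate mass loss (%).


Formula: Mass loss% = ((m_before - m_after) / m_before) * 100
Step 1: Mass loss = 3.686 - 3.397 = 0.289 g
Step 2: Ratio = 0.289 / 3.686 = 0.0784048
Step 3: Mass loss% = 0.0784048 * 100 = 7.84048% ≈ 7.84%

7.84%


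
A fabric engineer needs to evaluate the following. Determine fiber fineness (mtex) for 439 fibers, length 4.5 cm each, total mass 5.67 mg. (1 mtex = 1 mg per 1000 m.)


Formula: fineness (mtex) = mass (mg) / total length (km) = (mass_mg / total_length_m) * 1000
Step 1: Convert fiber length: 4.5 cm = 0.045 m
Step 2: Total fiber length = 439 * 0.045 = 19.755 m
Step 3: Linear density = 5.67 mg / 19.755 m = 0.2870 mg/m
Step 4: fineness = 0.2870 * 1000 = 287.0 mtex

287.0 mtex


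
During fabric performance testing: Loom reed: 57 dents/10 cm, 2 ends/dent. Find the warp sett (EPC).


Formula: EPC = (dents per 10 cm * ends per dent) / 10
Step 1: Total ends per 10 cm = 57 * 2 = 114
Step 2: EPC = 114 / 10 = 11.4 ends/cm

11.4 ends/cm


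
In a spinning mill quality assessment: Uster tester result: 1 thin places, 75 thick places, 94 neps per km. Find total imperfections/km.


Formula: Total = thin places + thick places + neps
Total = 1 + 75 + 94
Total = 170 imperfections/km

170 imperfections/km


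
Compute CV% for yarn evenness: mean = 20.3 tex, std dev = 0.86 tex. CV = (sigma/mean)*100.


Formula: CV% = (standard deviation / mean) * 100
Step 1: Ratio = 0.86 / 20.3 = 0.042365
Step 2: CV% = 0.042365 * 100 = 4.2365% ≈ 4.2%

4.2%


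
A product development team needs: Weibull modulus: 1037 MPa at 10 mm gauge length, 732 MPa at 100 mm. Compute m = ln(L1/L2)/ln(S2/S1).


Formula: m = ln(L1/L2) / ln(S2/S1)
Step 1: ln(L1/L2) = ln(10/100) = -2.30259
Step 2: S2/S1 = 732/1037 = 0.70588
Step 3: ln(S2/S1) = ln(0.70588) = -0.34831
Step 4: m = -2.30259 / -0.34831 = 6.61

6.61 (Weibull m)


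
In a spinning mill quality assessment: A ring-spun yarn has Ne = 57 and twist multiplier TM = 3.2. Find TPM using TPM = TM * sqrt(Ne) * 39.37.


Formula: TPM = TM * sqrt(Ne) * 39.37
Step 1: sqrt(Ne) = sqrt(57) = 7.5498
Step 2: TM * sqrt(Ne) = 3.2 * 7.5498 = 24.1594
Step 3: TPM = 24.1594 * 39.37 = 951 twists/m

951 twists/m


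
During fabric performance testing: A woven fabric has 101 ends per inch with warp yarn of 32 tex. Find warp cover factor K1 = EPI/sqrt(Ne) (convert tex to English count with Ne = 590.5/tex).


Formula: K1 = EPI / sqrt(Ne), with Ne = 590.5 / tex_warp
Step 1: Ne = 590.5 / 32 = 18.453
Step 2: sqrt(Ne) = sqrt(18.453) = 4.2957
Step 3: K1 = 101 / 4.2957 = 23.5

23.5


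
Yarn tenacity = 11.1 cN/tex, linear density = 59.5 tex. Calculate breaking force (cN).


Formula: Breaking force = Tenacity * Linear density
F = 11.1 cN/tex * 59.5 tex
F = 660.45 cN

660.45 cN


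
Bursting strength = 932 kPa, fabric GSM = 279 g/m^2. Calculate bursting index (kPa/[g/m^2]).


Formula: Bursting Index = Bursting Strength / Fabric GSM
BI = 932 kPa / 279 g/m^2
BI = 3.341 kPa/(g/m^2)

3.341 kPa/(g/m^2)


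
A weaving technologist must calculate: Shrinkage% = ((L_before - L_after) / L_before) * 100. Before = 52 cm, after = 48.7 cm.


Formula: Shrinkage% = ((L_before - L_after) / L_before) * 100
Step 1: Shrinkage = 52 - 48.7 = 3.3 cm
Step 2: Shrinkage% = (3.3 / 52) * 100
Step 3: Shrinkage% = 0.063462 * 100 = 6.3462% ≈ 6.3%

6.3%


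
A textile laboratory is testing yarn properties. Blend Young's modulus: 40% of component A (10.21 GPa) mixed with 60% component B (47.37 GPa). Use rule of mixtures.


Formula: Blend property = (fraction_A * property_A) + (fraction_B * property_B)
Step 1: Contribution A = 40/100 * 10.21 GPa = 4.084 GPa
Step 2: Contribution B = 60/100 * 47.37 GPa = 28.422 GPa
Step 3: Blend Young's modulus = 4.084 + 28.422 = 32.506 GPa

32.506 GPa


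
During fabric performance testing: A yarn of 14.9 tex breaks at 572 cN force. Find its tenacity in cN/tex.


Formula: Tenacity = Breaking force / Linear density
Tenacity = 572 cN / 14.9 tex
Tenacity = 38.39 cN/tex

38.39 cN/tex


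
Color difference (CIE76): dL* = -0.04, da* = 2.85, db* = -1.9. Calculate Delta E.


Formula: Delta E = sqrt(dL*^2 + da*^2 + db*^2)
Step 1: dL*^2 = (-0.04)^2 = 0.0016
Step 2: da*^2 = 2.85^2 = 8.1225
Step 3: db*^2 = (-1.9)^2 = 3.61
Step 4: Sum = 0.0016 + 8.1225 + 3.61 = 11.7341
Step 5: Delta E = sqrt(11.7341) = 3.43

3.43 Delta E


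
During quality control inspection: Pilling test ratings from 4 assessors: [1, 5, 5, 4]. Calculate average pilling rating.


Formula: Mean = sum / count
Sum = 1 + 5 + 5 + 4 = 15
Mean = 15 / 4 = 3.8

3.8


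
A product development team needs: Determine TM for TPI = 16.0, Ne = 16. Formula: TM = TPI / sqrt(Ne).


Formula: TM = TPI / sqrt(Ne)
Step 1: sqrt(Ne) = sqrt(16) = 4
Step 2: TM = 16.0 / 4 = 4.00

4.00 TM


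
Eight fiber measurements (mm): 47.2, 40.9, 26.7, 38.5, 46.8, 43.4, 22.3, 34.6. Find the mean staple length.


Formula: Mean = sum of lengths / count
Sum = 47.2 + 40.9 + 26.7 + 38.5 + 46.8 + 43.4 + 22.3 + 34.6
Sum = 300.4 mm
Mean = 300.4 / 8 = 37.55 mm

37.55 mm


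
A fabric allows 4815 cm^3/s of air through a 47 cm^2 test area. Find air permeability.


Formula: Air Permeability = Airflow / Test Area
AP = 4815 cm^3/s / 47 cm^2
AP = 102.4 cm^3/s/cm^2

102.4 cm^3/s/cm^2


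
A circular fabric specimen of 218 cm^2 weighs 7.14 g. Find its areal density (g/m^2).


Formula: GSM = mass_g / area_m2
Step 1: Convert area: 218 cm^2 = 218 / 10000 = 0.0218 m^2
Step 2: GSM = 7.14 g / 0.0218 m^2 = 327.5 g/m^2

327.5 g/m^2


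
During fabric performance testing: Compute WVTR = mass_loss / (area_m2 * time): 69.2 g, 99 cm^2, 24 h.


Formula: WVTR = mass_loss / (area * time)
Step 1: Convert area: 99 cm^2 = 0.0099 m^2
Step 2: WVTR = 69.2 g / (0.0099 m^2 * 24 h)
Step 3: WVTR = 69.2 / 0.2376 = 291.2 g/m^2/h

291.2 g/m^2/h


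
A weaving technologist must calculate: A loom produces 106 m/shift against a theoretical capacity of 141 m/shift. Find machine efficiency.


Formula: Efficiency% = (Actual output / Theoretical output) * 100
Efficiency% = (106 / 141) * 100
Efficiency% = 0.751773 * 100 = 75.1773% ≈ 75.2%

75.2%


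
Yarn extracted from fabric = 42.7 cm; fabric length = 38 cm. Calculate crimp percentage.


Formula: Crimp% = ((L_yarn - L_fabric) / L_fabric) * 100
Step 1: Extension = 42.7 - 38 = 4.7 cm
Step 2: Crimp% = (4.7 / 38) * 100
Step 3: Crimp% = 0.123684 * 100 = 12.3684% ≈ 12.4%

12.4%


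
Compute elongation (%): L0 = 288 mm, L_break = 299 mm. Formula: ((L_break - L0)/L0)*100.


Formula: Elongation (%) = ((L_break - L0) / L0) * 100
Step 1: Extension = 299 - 288 = 11 mm
Step 2: Elongation = (11 / 288) * 100
Step 3: Elongation = 0.038194 * 100 = 3.8194% ≈ 3.8%

3.8%


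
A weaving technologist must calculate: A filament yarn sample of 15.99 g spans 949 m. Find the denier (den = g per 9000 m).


Formula: den = (mass_g / length_m) * 9000
Substituting: den = (15.99 / 949) * 9000
Intermediate: 15.99 / 949 = 0.01684932 g/m
den = 0.01684932 * 9000 = 151.6 denier

151.6 denier


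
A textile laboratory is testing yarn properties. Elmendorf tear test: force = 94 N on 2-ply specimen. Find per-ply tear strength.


Formula: Per-ply strength = Total force / Number of plies
Per-ply = 94 N / 2
Per-ply = 47 N

47 N


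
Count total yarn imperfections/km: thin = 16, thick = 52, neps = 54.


Formula: Total = thin places + thick places + neps
Total = 16 + 52 + 54
Total = 122 imperfections/km

122 imperfections/km


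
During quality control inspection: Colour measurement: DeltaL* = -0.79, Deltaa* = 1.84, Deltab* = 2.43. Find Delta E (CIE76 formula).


Formula: Delta E = sqrt(dL*^2 + da*^2 + db*^2)
Step 1: dL*^2 = (-0.79)^2 = 0.6241
Step 2: da*^2 = 1.84^2 = 3.3856
Step 3: db*^2 = 2.43^2 = 5.9049
Step 4: Sum = 0.6241 + 3.3856 + 5.9049 = 9.9146
Step 5: Delta E = sqrt(9.9146) = 3.15

3.15 Delta E


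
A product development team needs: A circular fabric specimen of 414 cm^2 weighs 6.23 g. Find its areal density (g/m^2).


Formula: GSM = mass_g / area_m2
Step 1: Convert area: 414 cm^2 = 414 / 10000 = 0.0414 m^2
Step 2: GSM = 6.23 g / 0.0414 m^2 = 150.5 g/m^2

150.5 g/m^2


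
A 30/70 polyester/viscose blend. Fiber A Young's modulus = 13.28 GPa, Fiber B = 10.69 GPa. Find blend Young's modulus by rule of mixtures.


Formula: Blend property = (fraction_A * property_A) + (fraction_B * property_B)
Step 1: Contribution A = 30/100 * 13.28 GPa = 3.984 GPa
Step 2: Contribution B = 70/100 * 10.69 GPa = 7.483 GPa
Step 3: Blend Young's modulus = 3.984 + 7.483 = 11.467 GPa

11.467 GPa


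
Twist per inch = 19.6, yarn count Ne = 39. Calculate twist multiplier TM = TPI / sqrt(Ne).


Formula: TM = TPI / sqrt(Ne)
Step 1: sqrt(Ne) = sqrt(39) = 6.245
Step 2: TM = 19.6 / 6.245 = 3.14

3.14 TM


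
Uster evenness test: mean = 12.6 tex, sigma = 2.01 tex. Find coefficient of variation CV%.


Formula: CV% = (standard deviation / mean) * 100
Step 1: Ratio = 2.01 / 12.6 = 0.159524
Step 2: CV% = 0.159524 * 100 = 15.9524% ≈ 16.0%

16.0%


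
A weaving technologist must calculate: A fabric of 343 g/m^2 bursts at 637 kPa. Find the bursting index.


Formula: Bursting Index = Bursting Strength / Fabric GSM
BI = 637 kPa / 343 g/m^2
BI = 1.857 kPa/(g/m^2)

1.857 kPa/(g/m^2)


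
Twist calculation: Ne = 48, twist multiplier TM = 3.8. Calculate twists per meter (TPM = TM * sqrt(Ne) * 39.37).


Formula: TPM = TM * sqrt(Ne) * 39.37
Step 1: sqrt(Ne) = sqrt(48) = 6.9282
Step 2: TM * sqrt(Ne) = 3.8 * 6.9282 = 26.3272
Step 3: TPM = 26.3272 * 39.37 = 1037 twists/m

1037 twists/m


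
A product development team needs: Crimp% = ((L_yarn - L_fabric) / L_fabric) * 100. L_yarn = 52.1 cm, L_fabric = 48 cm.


Formula: Crimp% = ((L_yarn - L_fabric) / L_fabric) * 100
Step 1: Extension = 52.1 - 48 = 4.1 cm
Step 2: Crimp% = (4.1 / 48) * 100
Step 3: Crimp% = 0.085417 * 100 = 8.5417% ≈ 8.5%

8.5%


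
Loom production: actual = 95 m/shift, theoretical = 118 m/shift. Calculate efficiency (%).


Formula: Efficiency% = (Actual output / Theoretical output) * 100
Efficiency% = (95 / 118) * 100
Efficiency% = 0.805085 * 100 = 80.5085% ≈ 80.5%

80.5%


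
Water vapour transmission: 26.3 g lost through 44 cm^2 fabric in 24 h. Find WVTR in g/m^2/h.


Formula: WVTR = mass_loss / (area * time)
Step 1: Convert area: 44 cm^2 = 0.0044 m^2
Step 2: WVTR = 26.3 g / (0.0044 m^2 * 24 h)
Step 3: WVTR = 26.3 / 0.1056 = 249.1 g/m^2/h

249.1 g/m^2/h


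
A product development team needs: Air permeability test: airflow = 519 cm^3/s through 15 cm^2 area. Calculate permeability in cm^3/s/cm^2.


Formula: Air Permeability = Airflow / Test Area
AP = 519 cm^3/s / 15 cm^2
AP = 34.6 cm^3/s/cm^2

34.6 cm^3/s/cm^2


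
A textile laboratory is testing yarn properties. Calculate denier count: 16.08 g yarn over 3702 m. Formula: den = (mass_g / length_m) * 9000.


Formula: den = (mass_g / length_m) * 9000
Substituting: den = (16.08 / 3702) * 9000
Intermediate: 16.08 / 3702 = 0.0043436 g/m
den = 0.0043436 * 9000 = 39.1 denier

39.1 denier


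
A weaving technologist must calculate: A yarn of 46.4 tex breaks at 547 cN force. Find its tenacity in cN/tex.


Formula: Tenacity = Breaking force / Linear density
Tenacity = 547 cN / 46.4 tex
Tenacity = 11.79 cN/tex

11.79 cN/tex


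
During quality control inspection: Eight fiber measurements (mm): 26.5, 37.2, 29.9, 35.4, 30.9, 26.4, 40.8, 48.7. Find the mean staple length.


Formula: Mean = sum of lengths / count
Sum = 26.5 + 37.2 + 29.9 + 35.4 + 30.9 + 26.4 + 40.8 + 48.7
Sum = 275.8 mm
Mean = 275.8 / 8 = 34.48 mm

34.48 mm


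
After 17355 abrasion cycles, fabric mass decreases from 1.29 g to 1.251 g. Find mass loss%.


Formula: Mass loss% = ((m_before - m_after) / m_before) * 100
Step 1: Mass loss = 1.29 - 1.251 = 0.039 g
Step 2: Ratio = 0.039 / 1.29 = 0.0302326
Step 3: Mass loss% = 0.0302326 * 100 = 3.02326% ≈ 3.02%

3.02%


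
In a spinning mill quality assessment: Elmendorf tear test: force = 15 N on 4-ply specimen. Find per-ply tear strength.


Formula: Per-ply strength = Total force / Number of plies
Per-ply = 15 N / 4
Per-ply = 3.75 N

3.75 N


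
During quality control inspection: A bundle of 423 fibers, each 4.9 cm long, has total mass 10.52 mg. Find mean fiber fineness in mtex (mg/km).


Formula: fineness (mtex) = mass (mg) / total length (km) = (mass_mg / total_length_m) * 1000
Step 1: Convert fiber length: 4.9 cm = 0.049 m
Step 2: Total fiber length = 423 * 0.049 = 20.727 m
Step 3: Linear density = 10.52 mg / 20.727 m = 0.5076 mg/m
Step 4: fineness = 0.5076 * 1000 = 507.6 mtex

507.6 mtex


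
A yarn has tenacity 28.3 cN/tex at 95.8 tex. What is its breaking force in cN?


Formula: Breaking force = Tenacity * Linear density
F = 28.3 cN/tex * 95.8 tex
F = 2711.14 cN

2711.14 cN


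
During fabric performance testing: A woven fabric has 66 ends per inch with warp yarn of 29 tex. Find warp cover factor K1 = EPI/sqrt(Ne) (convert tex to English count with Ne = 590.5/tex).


Formula: K1 = EPI / sqrt(Ne), with Ne = 590.5 / tex_warp
Step 1: Ne = 590.5 / 29 = 20.362
Step 2: sqrt(Ne) = sqrt(20.362) = 4.5124
Step 3: K1 = 66 / 4.5124 = 14.6

14.6


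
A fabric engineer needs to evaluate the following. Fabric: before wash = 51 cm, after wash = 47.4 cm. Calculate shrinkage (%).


Formula: Shrinkage% = ((L_before - L_after) / L_before) * 100
Step 1: Shrinkage = 51 - 47.4 = 3.6 cm
Step 2: Shrinkage% = (3.6 / 51) * 100
Step 3: Shrinkage% = 0.070588 * 100 = 7.0588% ≈ 7.1%

7.1%


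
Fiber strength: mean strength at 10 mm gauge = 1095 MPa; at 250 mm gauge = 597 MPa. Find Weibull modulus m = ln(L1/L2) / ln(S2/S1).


Formula: m = ln(L1/L2) / ln(S2/S1)
Step 1: ln(L1/L2) = ln(10/250) = -3.21888
Step 2: S2/S1 = 597/1095 = 0.54521
Step 3: ln(S2/S1) = ln(0.54521) = -0.60658
Step 4: m = -3.21888 / -0.60658 = 5.31

5.31 (Weibull m)


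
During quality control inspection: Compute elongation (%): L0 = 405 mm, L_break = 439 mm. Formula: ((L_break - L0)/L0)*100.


Formula: Elongation (%) = ((L_break - L0) / L0) * 100
Step 1: Extension = 439 - 405 = 34 mm
Step 2: Elongation = (34 / 405) * 100
Step 3: Elongation = 0.083951 * 100 = 8.3951% ≈ 8.4%

8.4%
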